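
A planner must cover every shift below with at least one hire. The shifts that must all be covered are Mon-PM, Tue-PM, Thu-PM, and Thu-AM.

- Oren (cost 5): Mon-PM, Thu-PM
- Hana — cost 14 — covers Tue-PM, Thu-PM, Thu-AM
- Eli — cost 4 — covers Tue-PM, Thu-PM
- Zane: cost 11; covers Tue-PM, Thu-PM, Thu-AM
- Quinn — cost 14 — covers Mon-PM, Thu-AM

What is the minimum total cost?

This is an integer covering problem.
Choose Oren and Zane: together they cover Mon-PM, Tue-PM, Thu-PM, Thu-AM — every shift.
Total cost: 5 + 11 = 16.

16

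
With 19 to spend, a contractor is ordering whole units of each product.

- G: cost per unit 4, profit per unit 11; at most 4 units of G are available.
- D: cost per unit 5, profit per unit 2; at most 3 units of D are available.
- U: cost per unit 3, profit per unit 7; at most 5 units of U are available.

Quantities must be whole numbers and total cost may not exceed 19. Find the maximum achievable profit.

G has the best ratio (11/4); taking only G gives at most 4×11 = 44 (stopped by the cost limit).
Mixing does better — 4×G and 1×U: cost 19 ≤ 19, profit 4·11 + 1·7 = 51.

51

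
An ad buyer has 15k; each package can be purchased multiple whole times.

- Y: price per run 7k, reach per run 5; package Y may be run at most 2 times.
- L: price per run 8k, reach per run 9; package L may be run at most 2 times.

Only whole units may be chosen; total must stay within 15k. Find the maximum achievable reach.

Take 1×Y and 1×L: price 15 ≤ 15, reach 1·5 + 1·9 = 14.
No other integer combination yields more.

14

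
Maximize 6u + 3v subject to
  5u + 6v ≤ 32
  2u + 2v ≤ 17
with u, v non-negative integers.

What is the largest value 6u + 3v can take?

Relaxing integrality, the LP optimum is 38.40 at (u,v) = (6.4, 0), which is not an integer point.
(u,v)=(6,0): 5·6+6·0=30≤32, 2·6+2·0=12≤17, objective 36.
(u,v)=(5,1): 5·5+6·1=31≤32, 2·5+2·1=12≤17, objective 33.
The best lattice point is (6,0), giving 36.

36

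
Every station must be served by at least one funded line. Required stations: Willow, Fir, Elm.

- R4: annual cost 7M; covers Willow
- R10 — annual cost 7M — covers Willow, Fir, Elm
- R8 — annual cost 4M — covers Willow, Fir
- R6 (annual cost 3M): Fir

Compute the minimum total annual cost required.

7

The greedy cost-per-new-station heuristic would pick R8 and R10 for 11, but a cheaper cover exists.
R10 alone covers Willow, Fir, Elm — every station.
Total annual cost: 7.
No cover costs less than 7.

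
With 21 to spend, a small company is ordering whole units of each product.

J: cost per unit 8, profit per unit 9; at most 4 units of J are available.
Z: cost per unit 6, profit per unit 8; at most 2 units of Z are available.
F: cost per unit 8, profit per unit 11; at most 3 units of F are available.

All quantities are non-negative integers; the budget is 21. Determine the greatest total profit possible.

Take 2×Z and 1×F: cost 20 ≤ 21, profit 2·8 + 1·11 = 27.
No other integer combination yields more.

27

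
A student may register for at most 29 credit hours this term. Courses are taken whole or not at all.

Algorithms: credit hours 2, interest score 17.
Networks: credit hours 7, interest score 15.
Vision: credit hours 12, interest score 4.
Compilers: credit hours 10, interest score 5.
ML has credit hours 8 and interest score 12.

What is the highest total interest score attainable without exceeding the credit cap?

Allowing fractional choices, the relaxed optimum would be about 49.7, but courses are indivisible.
Algorithms + Networks + Compilers + ML: credit hours 2 + 7 + 10 + 8 = 27 ≤ 29, interest score 17 + 15 + 5 + 12 = 49.
Algorithms + Networks + Vision + ML: credit hours 2 + 7 + 12 + 8 = 29 ≤ 29, interest score 17 + 15 + 4 + 12 = 48.
Best is Algorithms, Networks, Compilers, and ML with total interest score 49.

49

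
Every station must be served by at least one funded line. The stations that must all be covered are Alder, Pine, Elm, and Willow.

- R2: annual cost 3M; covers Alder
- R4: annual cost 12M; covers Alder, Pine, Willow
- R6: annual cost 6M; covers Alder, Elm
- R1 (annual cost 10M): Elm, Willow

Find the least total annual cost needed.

18

Choose R4 and R6: together they cover Alder, Pine, Elm, Willow — every station.
Total annual cost: 12 + 6 = 18.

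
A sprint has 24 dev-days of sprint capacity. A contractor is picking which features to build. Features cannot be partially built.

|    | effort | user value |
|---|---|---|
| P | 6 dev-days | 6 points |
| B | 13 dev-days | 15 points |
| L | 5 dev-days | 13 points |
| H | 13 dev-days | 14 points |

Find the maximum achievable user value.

34

Allowing fractional choices, the relaxed optimum would be about 34.5, but features are indivisible.
P + L + H: effort 6 + 5 + 13 = 24 ≤ 24, user value 6 + 13 + 14 = 33.
P + B + L: effort 6 + 13 + 5 = 24 ≤ 24, user value 6 + 15 + 13 = 34.
Best is P, B, and L with total user value 34.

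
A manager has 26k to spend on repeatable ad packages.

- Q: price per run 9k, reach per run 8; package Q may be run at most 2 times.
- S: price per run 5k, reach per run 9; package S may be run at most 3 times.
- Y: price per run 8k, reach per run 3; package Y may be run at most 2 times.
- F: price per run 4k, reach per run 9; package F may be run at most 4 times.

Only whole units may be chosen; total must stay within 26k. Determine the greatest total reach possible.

2×S and 4×F: price 26 ≤ 26, reach 2·9 + 4·9 = 54.
1×S and 4×F: price 21 ≤ 26, reach 1·9 + 4·9 = 45.
Best is 54.

54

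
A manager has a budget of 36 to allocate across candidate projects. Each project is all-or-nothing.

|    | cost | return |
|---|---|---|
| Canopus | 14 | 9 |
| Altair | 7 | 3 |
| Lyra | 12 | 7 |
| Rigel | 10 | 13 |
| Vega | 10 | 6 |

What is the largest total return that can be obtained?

29

Treat it as a binary knapsack problem.
Allowing fractional choices, the relaxed optimum would be about 29.2, but projects are indivisible.
Canopus + Rigel + Vega: cost 14 + 10 + 10 = 34 ≤ 36, return 9 + 13 + 6 = 28.
Canopus + Lyra + Rigel: cost 14 + 12 + 10 = 36 ≤ 36, return 9 + 7 + 13 = 29.
Best is Canopus, Lyra, and Rigel with total return 29.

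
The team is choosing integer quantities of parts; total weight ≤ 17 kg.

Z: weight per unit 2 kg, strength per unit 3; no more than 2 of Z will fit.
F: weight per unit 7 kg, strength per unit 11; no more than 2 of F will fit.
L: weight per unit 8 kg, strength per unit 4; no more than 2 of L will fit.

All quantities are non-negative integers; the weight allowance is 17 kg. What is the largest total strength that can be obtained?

F has the best ratio (11/7); taking only F gives at most 2×11 = 22 (stopped by the weight limit).
Mixing does better — 1×Z and 2×F: weight 16 ≤ 17, strength 1·3 + 2·11 = 25.

25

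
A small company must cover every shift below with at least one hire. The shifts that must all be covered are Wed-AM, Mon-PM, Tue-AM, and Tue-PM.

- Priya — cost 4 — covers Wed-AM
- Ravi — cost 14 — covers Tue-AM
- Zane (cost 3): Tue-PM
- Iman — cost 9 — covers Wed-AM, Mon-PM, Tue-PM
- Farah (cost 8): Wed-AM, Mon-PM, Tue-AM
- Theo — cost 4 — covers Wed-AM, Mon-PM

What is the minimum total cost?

Choose Zane and Farah: together they cover Wed-AM, Mon-PM, Tue-AM, Tue-PM — every shift.
Total cost: 3 + 8 = 11.

11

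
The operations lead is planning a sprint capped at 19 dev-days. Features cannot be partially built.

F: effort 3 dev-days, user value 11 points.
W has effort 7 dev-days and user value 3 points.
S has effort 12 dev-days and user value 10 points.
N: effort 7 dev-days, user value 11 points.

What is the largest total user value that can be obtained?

25

F + W + N: effort 3 + 7 + 7 = 17 ≤ 19, user value 11 + 3 + 11 = 25.
F + N: effort 3 + 7 = 10 ≤ 19, user value 11 + 11 = 22.
Best is F, W, and N with total user value 25.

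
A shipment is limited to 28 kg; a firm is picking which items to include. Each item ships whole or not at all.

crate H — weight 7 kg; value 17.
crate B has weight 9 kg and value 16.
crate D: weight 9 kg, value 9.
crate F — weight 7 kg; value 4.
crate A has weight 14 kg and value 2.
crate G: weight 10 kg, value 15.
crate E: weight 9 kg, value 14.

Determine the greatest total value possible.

48

crate H + crate G + crate E: weight 7 + 10 + 9 = 26 ≤ 28, value 17 + 15 + 14 = 46.
crate H + crate B + crate G: weight 7 + 9 + 10 = 26 ≤ 28, value 17 + 16 + 15 = 48.
crate H + crate B + crate E: weight 7 + 9 + 9 = 25 ≤ 28, value 17 + 16 + 14 = 47.
Best is crate H, crate B, and crate G with total value 48.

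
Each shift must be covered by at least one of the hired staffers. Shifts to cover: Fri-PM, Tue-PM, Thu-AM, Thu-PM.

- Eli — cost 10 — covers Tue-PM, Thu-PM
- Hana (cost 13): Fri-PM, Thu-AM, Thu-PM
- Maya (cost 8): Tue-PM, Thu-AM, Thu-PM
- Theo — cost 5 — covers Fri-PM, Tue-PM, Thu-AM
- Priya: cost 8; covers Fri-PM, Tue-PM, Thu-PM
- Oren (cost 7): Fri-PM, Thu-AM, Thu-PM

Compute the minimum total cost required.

12

Choose Theo and Oren: together they cover Fri-PM, Tue-PM, Thu-AM, Thu-PM — every shift.
Total cost: 5 + 7 = 12.
No cover costs less than 12.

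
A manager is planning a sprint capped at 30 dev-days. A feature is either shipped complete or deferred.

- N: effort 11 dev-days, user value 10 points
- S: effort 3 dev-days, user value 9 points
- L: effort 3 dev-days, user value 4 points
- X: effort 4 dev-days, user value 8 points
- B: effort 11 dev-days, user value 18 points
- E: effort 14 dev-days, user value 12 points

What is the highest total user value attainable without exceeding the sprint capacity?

45

Allowing fractional choices, the relaxed optimum would be about 47.2, but features are indivisible.
N + S + L + B: effort 11 + 3 + 3 + 11 = 28 ≤ 30, user value 10 + 9 + 4 + 18 = 41.
N + S + X + B: effort 11 + 3 + 4 + 11 = 29 ≤ 30, user value 10 + 9 + 8 + 18 = 45.
N + L + X + B: effort 11 + 3 + 4 + 11 = 29 ≤ 30, user value 10 + 4 + 8 + 18 = 40.
Best is N, S, X, and B with total user value 45.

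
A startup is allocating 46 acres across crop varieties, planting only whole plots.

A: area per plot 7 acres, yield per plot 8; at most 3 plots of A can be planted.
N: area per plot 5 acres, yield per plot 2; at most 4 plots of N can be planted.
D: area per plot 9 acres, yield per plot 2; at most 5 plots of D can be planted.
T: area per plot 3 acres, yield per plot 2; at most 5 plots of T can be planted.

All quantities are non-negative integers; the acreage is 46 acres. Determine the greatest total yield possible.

A has the best ratio (8/7); taking only A gives at most 3×8 = 24 (stopped by the supply cap of 3).
Mixing does better — 3×A, 2×N, and 5×T: area 46 ≤ 46, yield 3·8 + 2·2 + 5·2 = 38.

38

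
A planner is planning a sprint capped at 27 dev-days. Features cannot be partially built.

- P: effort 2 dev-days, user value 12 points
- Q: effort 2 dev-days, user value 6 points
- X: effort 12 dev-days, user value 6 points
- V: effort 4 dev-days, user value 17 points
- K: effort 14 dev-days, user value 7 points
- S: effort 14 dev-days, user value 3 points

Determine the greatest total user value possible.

42

P + Q + X + V: effort 2 + 2 + 12 + 4 = 20 ≤ 27, user value 12 + 6 + 6 + 17 = 41.
P + Q + V + K: effort 2 + 2 + 4 + 14 = 22 ≤ 27, user value 12 + 6 + 17 + 7 = 42.
Best is P, Q, V, and K with total user value 42.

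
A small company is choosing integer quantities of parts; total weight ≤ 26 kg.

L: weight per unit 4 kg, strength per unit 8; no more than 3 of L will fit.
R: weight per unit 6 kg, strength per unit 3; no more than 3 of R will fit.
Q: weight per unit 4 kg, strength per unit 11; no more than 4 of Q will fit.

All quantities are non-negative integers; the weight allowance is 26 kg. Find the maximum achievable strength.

Take 2×L and 4×Q: weight 24 ≤ 26, strength 2·8 + 4·11 = 60.
Q has the best ratio (11/4) and is taken to its limit of 4; remaining capacity is filled optimally with the others.

60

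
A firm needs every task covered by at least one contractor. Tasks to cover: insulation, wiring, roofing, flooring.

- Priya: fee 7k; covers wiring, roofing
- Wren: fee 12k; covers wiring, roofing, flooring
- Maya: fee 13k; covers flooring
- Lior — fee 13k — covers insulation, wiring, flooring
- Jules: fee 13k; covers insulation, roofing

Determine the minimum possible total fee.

This is an integer covering problem.
Choose Priya and Lior: together they cover insulation, wiring, roofing, flooring — every task.
Total fee: 7 + 13 = 20.
No cover costs less than 20.

20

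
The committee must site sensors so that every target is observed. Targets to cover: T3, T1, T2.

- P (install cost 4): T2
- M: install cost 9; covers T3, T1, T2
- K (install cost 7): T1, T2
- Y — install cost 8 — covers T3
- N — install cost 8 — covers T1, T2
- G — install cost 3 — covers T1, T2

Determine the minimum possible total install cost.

The greedy cost-per-new-target heuristic would pick G and Y for 11, but a cheaper cover exists.
M alone covers T3, T1, T2 — every target.
Total install cost: 9.
No cover costs less than 9.

9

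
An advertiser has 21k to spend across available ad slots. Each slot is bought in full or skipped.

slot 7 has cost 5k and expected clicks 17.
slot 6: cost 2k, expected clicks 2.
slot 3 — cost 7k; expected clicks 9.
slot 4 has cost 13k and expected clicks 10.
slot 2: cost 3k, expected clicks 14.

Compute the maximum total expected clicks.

42

slot 7 + slot 3 + slot 2: cost 5 + 7 + 3 = 15 ≤ 21, expected clicks 17 + 9 + 14 = 40.
slot 7 + slot 4 + slot 2: cost 5 + 13 + 3 = 21 ≤ 21, expected clicks 17 + 10 + 14 = 41.
slot 7 + slot 6 + slot 3 + slot 2: cost 5 + 2 + 7 + 3 = 17 ≤ 21, expected clicks 17 + 2 + 9 + 14 = 42.
Best is slot 7, slot 6, slot 3, and slot 2 with total expected clicks 42.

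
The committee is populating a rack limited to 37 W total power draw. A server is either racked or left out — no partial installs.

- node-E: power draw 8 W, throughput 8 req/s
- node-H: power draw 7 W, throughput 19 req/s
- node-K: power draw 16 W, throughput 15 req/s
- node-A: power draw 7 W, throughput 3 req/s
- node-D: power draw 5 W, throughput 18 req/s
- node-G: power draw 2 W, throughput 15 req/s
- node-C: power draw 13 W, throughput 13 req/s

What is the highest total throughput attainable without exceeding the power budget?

This is a 0-1 knapsack instance.
Allowing fractional choices, the relaxed optimum would be about 74.9, but servers are indivisible.
node-E + node-H + node-D + node-G + node-C: power draw 8 + 7 + 5 + 2 + 13 = 35 ≤ 37, throughput 8 + 19 + 18 + 15 + 13 = 73.
node-H + node-K + node-A + node-D + node-G: power draw 7 + 16 + 7 + 5 + 2 = 37 ≤ 37, throughput 19 + 15 + 3 + 18 + 15 = 70.
Best is node-E, node-H, node-D, node-G, and node-C with total throughput 73.

73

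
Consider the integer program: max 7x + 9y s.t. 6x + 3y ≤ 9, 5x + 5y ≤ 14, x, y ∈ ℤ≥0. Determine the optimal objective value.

18

Relaxing integrality, the LP optimum is 25.20 at (x,y) = (0, 2.8), which is not an integer point.
(x,y)=(0,2): 6·0+3·2=6≤9, 5·0+5·2=10≤14, objective 18.
(x,y)=(1,1): 6·1+3·1=9≤9, 5·1+5·1=10≤14, objective 16.
(x,y)=(0,1): 6·0+3·1=3≤9, 5·0+5·1=5≤14, objective 9.
No feasible integer point exceeds 18.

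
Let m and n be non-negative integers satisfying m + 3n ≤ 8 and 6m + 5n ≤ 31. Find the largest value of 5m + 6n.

The continuous relaxation peaks at (4.08, 1.31) with value 28.23; rounding to a feasible lattice point costs some objective.
(m,n)=(4,1): 1·4+3·1=7≤8, 6·4+5·1=29≤31, objective 26.
(m,n)=(5,0): 1·5+3·0=5≤8, 6·5+5·0=30≤31, objective 25.
(m,n)=(3,1): 1·3+3·1=6≤8, 6·3+5·1=23≤31, objective 21.
(m,n)=(4,0): 1·4+3·0=4≤8, 6·4+5·0=24≤31, objective 20.
Maximum is 26 at (m,n)=(4,1).

26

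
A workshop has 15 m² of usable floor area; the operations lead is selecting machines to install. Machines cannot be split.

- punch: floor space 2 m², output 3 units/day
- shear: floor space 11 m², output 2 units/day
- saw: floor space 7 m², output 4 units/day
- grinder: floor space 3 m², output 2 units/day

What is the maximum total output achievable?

Allowing fractional choices, the relaxed optimum would be about 9.5, but machines are indivisible.
punch + saw + grinder: floor space 2 + 7 + 3 = 12 ≤ 15, output 3 + 4 + 2 = 9.
saw + grinder: floor space 7 + 3 = 10 ≤ 15, output 4 + 2 = 6.
punch + saw: floor space 2 + 7 = 9 ≤ 15, output 3 + 4 = 7.
Best is punch, saw, and grinder with total output 9.

9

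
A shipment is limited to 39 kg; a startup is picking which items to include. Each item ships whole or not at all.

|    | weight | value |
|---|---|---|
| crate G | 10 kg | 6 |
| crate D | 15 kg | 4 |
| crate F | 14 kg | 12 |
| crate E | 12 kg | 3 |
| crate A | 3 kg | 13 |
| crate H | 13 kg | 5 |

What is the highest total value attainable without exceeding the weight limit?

Allowing fractional choices, the relaxed optimum would be about 35.6, but items are indivisible.
crate G + crate F + crate E + crate A: weight 10 + 14 + 12 + 3 = 39 ≤ 39, value 6 + 12 + 3 + 13 = 34.
crate G + crate F + crate A: weight 10 + 14 + 3 = 27 ≤ 39, value 6 + 12 + 13 = 31.
Best is crate G, crate F, crate E, and crate A with total value 34.

34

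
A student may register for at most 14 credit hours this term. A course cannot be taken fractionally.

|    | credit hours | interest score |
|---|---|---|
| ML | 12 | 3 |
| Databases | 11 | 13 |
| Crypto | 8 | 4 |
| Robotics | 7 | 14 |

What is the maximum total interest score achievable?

Take Robotics: credit hours 7 ≤ 14, interest score 14.
No other feasible combination does better.

14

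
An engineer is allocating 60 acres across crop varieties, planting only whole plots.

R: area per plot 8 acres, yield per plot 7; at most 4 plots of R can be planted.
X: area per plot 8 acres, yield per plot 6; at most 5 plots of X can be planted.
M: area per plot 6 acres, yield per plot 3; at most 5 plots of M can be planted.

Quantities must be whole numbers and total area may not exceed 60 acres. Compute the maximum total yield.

46

4×R, 2×X, and 2×M: area 60 ≤ 60, yield 4·7 + 2·6 + 2·3 = 46.
4×R and 3×X: area 56 ≤ 60, yield 4·7 + 3·6 = 46.
Best is 46.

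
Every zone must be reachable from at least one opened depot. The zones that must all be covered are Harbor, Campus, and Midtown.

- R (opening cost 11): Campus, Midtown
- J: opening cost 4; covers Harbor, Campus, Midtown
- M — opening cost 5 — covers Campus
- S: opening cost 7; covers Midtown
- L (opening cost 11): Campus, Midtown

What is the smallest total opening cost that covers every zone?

J alone covers Harbor, Campus, Midtown — every zone.
Total opening cost: 4.
No cover costs less than 4.

4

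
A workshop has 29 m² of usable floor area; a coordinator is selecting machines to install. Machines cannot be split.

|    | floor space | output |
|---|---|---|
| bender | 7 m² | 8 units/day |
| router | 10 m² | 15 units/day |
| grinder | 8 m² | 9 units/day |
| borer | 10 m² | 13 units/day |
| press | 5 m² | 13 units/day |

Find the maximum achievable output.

This is a 0-1 knapsack instance.
Allowing fractional choices, the relaxed optimum would be about 45.6, but machines are indivisible.
router + grinder + borer: floor space 10 + 8 + 10 = 28 ≤ 29, output 15 + 9 + 13 = 37.
router + grinder + press: floor space 10 + 8 + 5 = 23 ≤ 29, output 15 + 9 + 13 = 37.
router + borer + press: floor space 10 + 10 + 5 = 25 ≤ 29, output 15 + 13 + 13 = 41.
Best is router, borer, and press with total output 41.

41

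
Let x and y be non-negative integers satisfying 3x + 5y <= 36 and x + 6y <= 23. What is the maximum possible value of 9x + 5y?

108

(x,y)=(12,0): 3·12+5·0=36≤36, 1·12+6·0=12≤23, objective 108.
(x,y)=(11,0): 3·11+5·0=33≤36, 1·11+6·0=11≤23, objective 99.
The best lattice point is (12,0), giving 108.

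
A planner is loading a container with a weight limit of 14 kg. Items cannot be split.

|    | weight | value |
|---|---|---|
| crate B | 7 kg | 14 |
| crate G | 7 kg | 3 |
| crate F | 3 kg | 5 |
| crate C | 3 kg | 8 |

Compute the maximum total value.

crate B + crate C: weight 7 + 3 = 10 ≤ 14, value 14 + 8 = 22.
crate B + crate F + crate C: weight 7 + 3 + 3 = 13 ≤ 14, value 14 + 5 + 8 = 27.
crate B + crate F: weight 7 + 3 = 10 ≤ 14, value 14 + 5 = 19.
Best is crate B, crate F, and crate C with total value 27.

27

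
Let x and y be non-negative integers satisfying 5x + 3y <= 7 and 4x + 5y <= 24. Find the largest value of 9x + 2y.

9

The continuous relaxation peaks at (1.4, 0) with value 12.60; rounding to a feasible lattice point costs some objective.
(x,y)=(1,0): 5·1+3·0=5≤7, 4·1+5·0=4≤24, objective 9.
(x,y)=(0,1): 5·0+3·1=3≤7, 4·0+5·1=5≤24, objective 2.
(x,y)=(0,0): 5·0+3·0=0≤7, 4·0+5·0=0≤24, objective 0.
No feasible integer point exceeds 9.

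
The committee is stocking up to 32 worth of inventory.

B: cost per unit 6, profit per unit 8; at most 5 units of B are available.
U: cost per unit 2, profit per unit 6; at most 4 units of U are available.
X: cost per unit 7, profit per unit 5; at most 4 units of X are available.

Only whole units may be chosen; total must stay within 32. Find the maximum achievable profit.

U has the best ratio (6/2); taking only U gives at most 4×6 = 24 (stopped by the supply cap of 4).
Mixing does better — 4×B and 4×U: cost 32 ≤ 32, profit 4·8 + 4·6 = 56.

56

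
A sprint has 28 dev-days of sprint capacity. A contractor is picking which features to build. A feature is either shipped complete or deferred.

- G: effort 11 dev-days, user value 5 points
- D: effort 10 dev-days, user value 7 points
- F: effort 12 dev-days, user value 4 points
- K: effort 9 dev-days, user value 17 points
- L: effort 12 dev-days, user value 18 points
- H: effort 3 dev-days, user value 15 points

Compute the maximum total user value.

Take K, L, and H: effort 9 + 12 + 3 = 24 ≤ 28, user value 17 + 18 + 15 = 50.
No other feasible combination does better.

50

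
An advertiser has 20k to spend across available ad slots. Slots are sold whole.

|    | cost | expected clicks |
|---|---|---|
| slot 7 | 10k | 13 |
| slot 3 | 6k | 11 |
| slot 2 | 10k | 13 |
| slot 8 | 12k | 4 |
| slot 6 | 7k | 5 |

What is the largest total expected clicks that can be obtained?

26

Take slot 7 and slot 2: cost 10 + 10 = 20 ≤ 20, expected clicks 13 + 13 = 26.
No other feasible combination does better.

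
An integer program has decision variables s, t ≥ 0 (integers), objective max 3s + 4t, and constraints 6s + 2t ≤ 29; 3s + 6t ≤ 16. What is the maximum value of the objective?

13

The continuous relaxation peaks at (4.73, 0.3) with value 15.40; rounding to a feasible lattice point costs some objective.
(s,t)=(3,1): 6·3+2·1=20≤29, 3·3+6·1=15≤16, objective 13.
(s,t)=(4,0): 6·4+2·0=24≤29, 3·4+6·0=12≤16, objective 12.
No feasible integer point exceeds 13.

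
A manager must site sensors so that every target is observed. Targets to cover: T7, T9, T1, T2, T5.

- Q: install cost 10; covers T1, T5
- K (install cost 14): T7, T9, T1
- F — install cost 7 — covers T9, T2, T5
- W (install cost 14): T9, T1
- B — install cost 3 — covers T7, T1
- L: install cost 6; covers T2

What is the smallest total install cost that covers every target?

Choose F and B: together they cover T7, T9, T1, T2, T5 — every target.
Total install cost: 7 + 3 = 10.
No cover costs less than 10.

10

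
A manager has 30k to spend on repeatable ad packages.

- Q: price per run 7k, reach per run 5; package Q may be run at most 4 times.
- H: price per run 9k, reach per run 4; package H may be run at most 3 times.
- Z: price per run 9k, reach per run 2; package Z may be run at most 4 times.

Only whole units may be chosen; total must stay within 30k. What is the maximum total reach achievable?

20

Q has the best ratio (5/7); taking only Q gives at most 4×5 = 20 (stopped by the price limit).
Optimal: 4×Q: price 28 ≤ 30, reach 4·5 = 20.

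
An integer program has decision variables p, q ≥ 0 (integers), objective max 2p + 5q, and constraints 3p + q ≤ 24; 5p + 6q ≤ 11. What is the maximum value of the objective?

7

The continuous relaxation peaks at (0, 1.83) with value 9.17; rounding to a feasible lattice point costs some objective.
(p,q)=(1,1) is feasible, giving 7.
(p,q)=(0,1) is feasible, giving 5.
(p,q)=(2,0) is feasible, giving 4.
No feasible integer point exceeds 7.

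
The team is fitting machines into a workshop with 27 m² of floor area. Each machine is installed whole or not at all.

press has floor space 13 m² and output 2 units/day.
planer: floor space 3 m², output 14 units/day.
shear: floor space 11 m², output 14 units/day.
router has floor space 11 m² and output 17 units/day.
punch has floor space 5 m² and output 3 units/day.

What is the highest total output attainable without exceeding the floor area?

This is a 0-1 knapsack instance.
Allowing fractional choices, the relaxed optimum would be about 46.2, but machines are indivisible.
planer + shear + router: floor space 3 + 11 + 11 = 25 ≤ 27, output 14 + 14 + 17 = 45.
planer + router + punch: floor space 3 + 11 + 5 = 19 ≤ 27, output 14 + 17 + 3 = 34.
Best is planer, shear, and router with total output 45.

45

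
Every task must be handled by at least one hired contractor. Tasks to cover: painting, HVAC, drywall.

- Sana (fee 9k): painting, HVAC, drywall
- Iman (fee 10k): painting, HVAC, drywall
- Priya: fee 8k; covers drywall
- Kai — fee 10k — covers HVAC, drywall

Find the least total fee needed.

This is an integer covering problem.
Sana alone covers painting, HVAC, drywall — every task.
Total fee: 9.
No cover costs less than 9.

9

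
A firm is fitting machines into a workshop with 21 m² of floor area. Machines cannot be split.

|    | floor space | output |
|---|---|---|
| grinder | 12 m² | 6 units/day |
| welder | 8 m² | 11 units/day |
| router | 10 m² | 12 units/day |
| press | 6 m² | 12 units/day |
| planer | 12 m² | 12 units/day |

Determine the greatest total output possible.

24

Take router and press: floor space 10 + 6 = 16 ≤ 21, output 12 + 12 = 24.
No feasible combination exceeds this.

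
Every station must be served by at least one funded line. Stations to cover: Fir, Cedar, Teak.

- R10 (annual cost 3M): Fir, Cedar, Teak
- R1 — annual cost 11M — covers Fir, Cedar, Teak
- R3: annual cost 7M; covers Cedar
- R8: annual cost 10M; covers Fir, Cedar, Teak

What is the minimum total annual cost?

R10 alone covers Fir, Cedar, Teak — every station.
Total annual cost: 3.
No cover costs less than 3.

3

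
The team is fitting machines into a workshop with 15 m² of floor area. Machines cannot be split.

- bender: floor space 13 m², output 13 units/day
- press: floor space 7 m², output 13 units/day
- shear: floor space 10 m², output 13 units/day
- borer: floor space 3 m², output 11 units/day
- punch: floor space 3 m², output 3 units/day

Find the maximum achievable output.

27

Treat it as a binary knapsack problem.
Allowing fractional choices, the relaxed optimum would be about 30.5, but machines are indivisible.
press + borer + punch: floor space 7 + 3 + 3 = 13 ≤ 15, output 13 + 11 + 3 = 27.
shear + borer: floor space 10 + 3 = 13 ≤ 15, output 13 + 11 = 24.
press + borer: floor space 7 + 3 = 10 ≤ 15, output 13 + 11 = 24.
Best is press, borer, and punch with total output 27.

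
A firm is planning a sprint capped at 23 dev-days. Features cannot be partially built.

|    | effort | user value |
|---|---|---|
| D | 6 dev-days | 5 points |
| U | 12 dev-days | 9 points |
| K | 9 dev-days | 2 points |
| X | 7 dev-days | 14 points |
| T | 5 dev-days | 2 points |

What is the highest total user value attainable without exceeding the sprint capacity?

D + X + T: effort 6 + 7 + 5 = 18 ≤ 23, user value 5 + 14 + 2 = 21.
D + K + X: effort 6 + 9 + 7 = 22 ≤ 23, user value 5 + 2 + 14 = 21.
U + X: effort 12 + 7 = 19 ≤ 23, user value 9 + 14 = 23.
Best is U and X with total user value 23.

23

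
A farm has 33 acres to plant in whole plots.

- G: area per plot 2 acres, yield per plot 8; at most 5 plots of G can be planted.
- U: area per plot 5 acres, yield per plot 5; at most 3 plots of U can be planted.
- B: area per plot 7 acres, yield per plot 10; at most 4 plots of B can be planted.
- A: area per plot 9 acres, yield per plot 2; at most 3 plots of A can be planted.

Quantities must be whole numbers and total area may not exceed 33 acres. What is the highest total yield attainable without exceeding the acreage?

5×G and 3×B: area 31 ≤ 33, yield 5·8 + 3·10 = 70.
5×G, 1×U, and 2×B: area 29 ≤ 33, yield 5·8 + 1·5 + 2·10 = 65.
Best is 70.

70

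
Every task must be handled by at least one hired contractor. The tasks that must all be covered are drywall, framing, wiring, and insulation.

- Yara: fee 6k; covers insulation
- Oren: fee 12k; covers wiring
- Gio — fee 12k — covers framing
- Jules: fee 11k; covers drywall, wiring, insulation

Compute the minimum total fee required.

Choose Gio and Jules: together they cover drywall, framing, wiring, insulation — every task.
Total fee: 12 + 11 = 23.

23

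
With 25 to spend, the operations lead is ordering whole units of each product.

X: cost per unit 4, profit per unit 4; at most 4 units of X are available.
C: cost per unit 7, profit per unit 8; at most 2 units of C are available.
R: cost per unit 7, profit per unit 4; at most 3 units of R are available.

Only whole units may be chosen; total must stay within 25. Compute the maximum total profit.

24

Take 1×X, 2×C, and 1×R: cost 25 ≤ 25, profit 1·4 + 2·8 + 1·4 = 24.
C has the best ratio (8/7) and is taken to its limit of 2; remaining capacity is filled optimally with the others.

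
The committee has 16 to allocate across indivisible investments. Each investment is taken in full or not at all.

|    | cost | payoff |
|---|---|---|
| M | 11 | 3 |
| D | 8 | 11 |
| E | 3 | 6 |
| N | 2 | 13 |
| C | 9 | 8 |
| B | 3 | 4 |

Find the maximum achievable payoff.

This is an integer program with binary decision variables.
D + E + N + B: cost 8 + 3 + 2 + 3 = 16 ≤ 16, payoff 11 + 6 + 13 + 4 = 34.
D + N + B: cost 8 + 2 + 3 = 13 ≤ 16, payoff 11 + 13 + 4 = 28.
D + E + N: cost 8 + 3 + 2 = 13 ≤ 16, payoff 11 + 6 + 13 = 30.
Best is D, E, N, and B with total payoff 34.

34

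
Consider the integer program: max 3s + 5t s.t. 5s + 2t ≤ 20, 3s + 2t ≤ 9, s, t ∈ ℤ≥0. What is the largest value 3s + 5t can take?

20

The continuous relaxation peaks at (0, 4.5) with value 22.50; rounding to a feasible lattice point costs some objective.
(s,t)=(0,4): 5·0+2·4=8≤20, 3·0+2·4=8≤9, objective 20.
(s,t)=(1,3): 5·1+2·3=11≤20, 3·1+2·3=9≤9, objective 18.
Maximum is 20 at (s,t)=(0,4).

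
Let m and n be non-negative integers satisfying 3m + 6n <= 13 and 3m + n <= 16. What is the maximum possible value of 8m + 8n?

(m,n)=(4,0): 3·4+6·0=12≤13, 3·4+1·0=12≤16, objective 32.
(m,n)=(3,0): 3·3+6·0=9≤13, 3·3+1·0=9≤16, objective 24.
Maximum is 32 at (m,n)=(4,0).

32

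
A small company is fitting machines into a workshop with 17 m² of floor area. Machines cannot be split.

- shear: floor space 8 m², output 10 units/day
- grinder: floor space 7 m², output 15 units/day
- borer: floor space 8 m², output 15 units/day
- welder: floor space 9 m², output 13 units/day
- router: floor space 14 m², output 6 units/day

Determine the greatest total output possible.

30

Take grinder and borer: floor space 7 + 8 = 15 ≤ 17, output 15 + 15 = 30.
No other feasible combination does better.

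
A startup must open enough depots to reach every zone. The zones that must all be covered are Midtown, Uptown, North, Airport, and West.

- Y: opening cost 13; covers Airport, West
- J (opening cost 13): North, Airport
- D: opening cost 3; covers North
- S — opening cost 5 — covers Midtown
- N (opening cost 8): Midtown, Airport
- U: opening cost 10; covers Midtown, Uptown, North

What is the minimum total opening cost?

This is an integer covering problem.
The greedy cost-per-new-zone heuristic would pick D, N, U, and Y for 34, but a cheaper cover exists.
Choose Y and U: together they cover Midtown, Uptown, North, Airport, West — every zone.
Total opening cost: 13 + 10 = 23.
No cover costs less than 23.

23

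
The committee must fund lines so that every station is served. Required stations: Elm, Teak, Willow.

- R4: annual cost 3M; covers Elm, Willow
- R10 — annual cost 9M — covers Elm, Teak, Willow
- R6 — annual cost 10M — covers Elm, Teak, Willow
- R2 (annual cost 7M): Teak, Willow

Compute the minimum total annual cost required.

9

R10 alone covers Elm, Teak, Willow — every station.
Total annual cost: 9.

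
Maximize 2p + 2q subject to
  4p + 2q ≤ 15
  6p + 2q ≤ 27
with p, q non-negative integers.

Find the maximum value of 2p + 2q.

The continuous relaxation peaks at (0, 7.5) with value 15.00; rounding to a feasible lattice point costs some objective.
(p,q)=(0,7): 4·0+2·7=14≤15, 6·0+2·7=14≤27, objective 14.
(p,q)=(0,6): 4·0+2·6=12≤15, 6·0+2·6=12≤27, objective 12.
No feasible integer point exceeds 14.

14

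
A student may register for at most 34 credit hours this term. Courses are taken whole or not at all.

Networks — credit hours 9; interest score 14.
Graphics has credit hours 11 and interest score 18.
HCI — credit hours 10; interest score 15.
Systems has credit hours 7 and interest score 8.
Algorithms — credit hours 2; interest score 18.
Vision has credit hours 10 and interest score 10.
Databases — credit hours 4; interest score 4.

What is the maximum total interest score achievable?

65

Allowing fractional choices, the relaxed optimum would be about 67.3, but courses are indivisible.
Graphics + HCI + Systems + Algorithms + Databases: credit hours 11 + 10 + 7 + 2 + 4 = 34 ≤ 34, interest score 18 + 15 + 8 + 18 + 4 = 63.
Networks + Graphics + HCI + Algorithms: credit hours 9 + 11 + 10 + 2 = 32 ≤ 34, interest score 14 + 18 + 15 + 18 = 65.
Best is Networks, Graphics, HCI, and Algorithms with total interest score 65.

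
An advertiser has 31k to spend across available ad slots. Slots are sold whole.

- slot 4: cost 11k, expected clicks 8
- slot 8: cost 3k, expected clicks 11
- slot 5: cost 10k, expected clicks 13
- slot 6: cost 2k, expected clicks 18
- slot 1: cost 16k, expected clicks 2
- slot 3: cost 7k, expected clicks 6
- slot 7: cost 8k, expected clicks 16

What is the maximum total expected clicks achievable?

slot 4 + slot 8 + slot 6 + slot 3 + slot 7: cost 11 + 3 + 2 + 7 + 8 = 31 ≤ 31, expected clicks 8 + 11 + 18 + 6 + 16 = 59.
slot 8 + slot 5 + slot 6 + slot 3 + slot 7: cost 3 + 10 + 2 + 7 + 8 = 30 ≤ 31, expected clicks 11 + 13 + 18 + 6 + 16 = 64.
Best is slot 8, slot 5, slot 6, slot 3, and slot 7 with total expected clicks 64.

64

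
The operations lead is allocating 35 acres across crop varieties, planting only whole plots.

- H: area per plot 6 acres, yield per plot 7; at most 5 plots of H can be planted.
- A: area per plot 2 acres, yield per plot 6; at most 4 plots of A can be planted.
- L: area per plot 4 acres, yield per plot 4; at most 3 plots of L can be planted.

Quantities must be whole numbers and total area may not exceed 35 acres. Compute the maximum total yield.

This is a bounded integer knapsack.
A has the best ratio (6/2); taking only A gives at most 4×6 = 24 (stopped by the supply cap of 4).
Mixing does better — 3×H, 4×A, and 2×L: area 34 ≤ 35, yield 3·7 + 4·6 + 2·4 = 53.

53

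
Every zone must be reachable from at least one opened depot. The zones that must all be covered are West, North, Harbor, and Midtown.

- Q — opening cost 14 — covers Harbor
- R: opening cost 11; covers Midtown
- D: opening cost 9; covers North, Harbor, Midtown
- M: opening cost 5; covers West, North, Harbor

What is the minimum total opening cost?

14

Choose D and M: together they cover West, North, Harbor, Midtown — every zone.
Total opening cost: 9 + 5 = 14.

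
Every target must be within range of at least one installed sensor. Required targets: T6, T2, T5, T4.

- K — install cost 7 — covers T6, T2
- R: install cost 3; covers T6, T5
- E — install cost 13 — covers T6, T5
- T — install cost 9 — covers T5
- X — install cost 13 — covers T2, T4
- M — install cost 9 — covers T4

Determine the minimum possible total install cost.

Choose R and X: together they cover T6, T2, T5, T4 — every target.
Total install cost: 3 + 13 = 16.
No cover costs less than 16.

16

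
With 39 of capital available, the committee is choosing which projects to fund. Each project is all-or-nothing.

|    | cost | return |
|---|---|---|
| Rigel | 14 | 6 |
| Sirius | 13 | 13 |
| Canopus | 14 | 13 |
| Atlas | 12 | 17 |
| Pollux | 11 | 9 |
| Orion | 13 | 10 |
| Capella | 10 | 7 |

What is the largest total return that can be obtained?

Sirius + Canopus + Atlas: cost 13 + 14 + 12 = 39 ≤ 39, return 13 + 13 + 17 = 43.
Canopus + Atlas + Orion: cost 14 + 12 + 13 = 39 ≤ 39, return 13 + 17 + 10 = 40.
Sirius + Atlas + Orion: cost 13 + 12 + 13 = 38 ≤ 39, return 13 + 17 + 10 = 40.
Best is Sirius, Canopus, and Atlas with total return 43.

43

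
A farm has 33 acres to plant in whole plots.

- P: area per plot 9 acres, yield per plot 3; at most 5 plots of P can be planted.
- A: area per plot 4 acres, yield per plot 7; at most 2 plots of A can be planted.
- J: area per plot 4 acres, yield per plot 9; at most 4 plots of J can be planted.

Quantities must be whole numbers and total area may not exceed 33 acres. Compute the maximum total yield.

This is a bounded integer knapsack.
J has the best ratio (9/4); taking only J gives at most 4×9 = 36 (stopped by the supply cap of 4).
Mixing does better — 1×P, 2×A, and 4×J: area 33 ≤ 33, yield 1·3 + 2·7 + 4·9 = 53.

53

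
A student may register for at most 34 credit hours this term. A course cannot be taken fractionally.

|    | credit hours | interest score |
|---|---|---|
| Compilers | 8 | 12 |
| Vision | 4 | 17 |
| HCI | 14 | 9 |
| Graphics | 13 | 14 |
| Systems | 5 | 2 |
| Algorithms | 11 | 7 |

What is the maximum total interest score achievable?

This is an integer program with binary decision variables.
Take Compilers, Vision, Graphics, and Systems: credit hours 8 + 4 + 13 + 5 = 30 ≤ 34, interest score 12 + 17 + 14 + 2 = 45.
No other feasible combination does better.

45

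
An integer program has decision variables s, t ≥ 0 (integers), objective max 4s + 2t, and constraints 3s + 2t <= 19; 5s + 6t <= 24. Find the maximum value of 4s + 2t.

16

The continuous relaxation peaks at (4.8, 0) with value 19.20; rounding to a feasible lattice point costs some objective.
(s,t)=(4,0): 3·4+2·0=12≤19, 5·4+6·0=20≤24, objective 16.
(s,t)=(3,1): 3·3+2·1=11≤19, 5·3+6·1=21≤24, objective 14.
No feasible integer point exceeds 16.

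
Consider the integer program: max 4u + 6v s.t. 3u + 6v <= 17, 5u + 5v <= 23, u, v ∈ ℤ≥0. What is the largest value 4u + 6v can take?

18

(u,v)=(3,1) is feasible, giving 18.
(u,v)=(4,0) is feasible, giving 16.
(u,v)=(2,1) is feasible, giving 14.
Maximum is 18 at (u,v)=(3,1).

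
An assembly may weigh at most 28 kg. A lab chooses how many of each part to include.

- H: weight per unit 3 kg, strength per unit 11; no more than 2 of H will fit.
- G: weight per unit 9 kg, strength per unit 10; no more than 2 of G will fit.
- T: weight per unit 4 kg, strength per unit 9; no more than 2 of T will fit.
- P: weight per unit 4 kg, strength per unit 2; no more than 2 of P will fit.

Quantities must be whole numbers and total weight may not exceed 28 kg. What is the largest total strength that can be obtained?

52

2×H, 1×G, 2×T, and 1×P: weight 27 ≤ 28, strength 2·11 + 1·10 + 2·9 + 1·2 = 52.
2×H, 2×G, and 1×T: weight 28 ≤ 28, strength 2·11 + 2·10 + 1·9 = 51.
Best is 52.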